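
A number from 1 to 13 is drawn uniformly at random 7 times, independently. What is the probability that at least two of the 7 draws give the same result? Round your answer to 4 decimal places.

0.8622

P(all 7 different) = 13/13 · 12/13 · ··· · 7/13 ≈ 0.1378.
P(at least two equal) = 1 − 0.1378 = 0.8622.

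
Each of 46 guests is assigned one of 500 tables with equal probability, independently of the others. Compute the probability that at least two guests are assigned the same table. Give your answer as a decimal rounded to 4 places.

0.8819

It's easier to compute the probability that all 46 are distinct.
P(all distinct) = 500/500 · 499/500 · ··· · 455/500 ≈ 0.1181.
So the probability of at least one match is 1 − 0.1181 = 0.8819.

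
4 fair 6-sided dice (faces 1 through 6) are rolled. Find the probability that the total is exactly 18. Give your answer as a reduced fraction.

There are 6^4 = 1296 equally likely outcomes.
The number of ordered 4-tuples from {1,…,6} summing to 18 is 80.
P(sum = 18) = 80/1296 = 5/81.

5/81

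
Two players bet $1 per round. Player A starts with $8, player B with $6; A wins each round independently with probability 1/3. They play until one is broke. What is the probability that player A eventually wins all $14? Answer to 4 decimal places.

0.0156

Let r = q/p = (2/3)/(1/3) = 2. The recurrence P(i) = p·P(i+1) + q·P(i−1) with P(0)=0, P(14)=1 gives P(i) = (1 − r^i)/(1 − r^14).
P(8) = (1 − (2)^8) / (1 − (2)^14) = 85/5461 ≈ 0.0156.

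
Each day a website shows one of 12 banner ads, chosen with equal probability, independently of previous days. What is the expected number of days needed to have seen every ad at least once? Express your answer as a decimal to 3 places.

After i distinct types are collected, each trial gives a new one with probability (12−i)/12, so the expected wait for the next new type is 12/(12−i).
E = 12/12 + 12/11 + 12/10 + 12/9 + 12/8 + 12/7 + 12/6 + 12/5 + 12/4 + 12/3 + 12/2 + 12/1 = 86021/2310 ≈ 37.239.

37.239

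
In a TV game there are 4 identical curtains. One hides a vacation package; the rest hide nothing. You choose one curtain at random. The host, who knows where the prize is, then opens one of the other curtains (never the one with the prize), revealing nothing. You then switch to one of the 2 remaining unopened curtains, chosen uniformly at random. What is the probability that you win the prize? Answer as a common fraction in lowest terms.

Your original curtain holds the prize with probability 1/4, so the other 3 collectively hold it with probability 3/4.
The host can always find an empty curtain to open, so this doesn't change that 3/4; it is now spread over the 2 remaining unopened curtains.
P(win by switching) = (3/4) · (1/2) = 3/8.

3/8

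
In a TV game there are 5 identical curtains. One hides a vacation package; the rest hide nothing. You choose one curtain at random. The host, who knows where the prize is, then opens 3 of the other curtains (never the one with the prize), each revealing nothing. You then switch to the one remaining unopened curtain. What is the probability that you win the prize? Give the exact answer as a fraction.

Your original curtain holds the prize with probability 1/5, so the other 4 collectively hold it with probability 4/5.
The host can always find 3 empty curtains to open, so the reveals don't change that 4/5; it is now spread over the 1 remaining unopened curtain.
P(win by switching) = (4/5) · (1/1) = 4/5.

4/5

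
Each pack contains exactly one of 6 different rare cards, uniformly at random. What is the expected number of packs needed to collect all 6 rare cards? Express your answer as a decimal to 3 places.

14.700

After i distinct types are collected, each trial gives a new one with probability (6−i)/6, so the expected wait for the next new type is 6/(6−i).
E = 6/6 + 6/5 + 6/4 + 6/3 + 6/2 + 6/1 = 147/10 ≈ 14.700.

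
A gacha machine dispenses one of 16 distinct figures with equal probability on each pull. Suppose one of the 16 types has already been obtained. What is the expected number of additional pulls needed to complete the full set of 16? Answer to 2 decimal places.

53.09

Starting from 1 distinct type, each trial gives a new one with probability (16−i)/16 when i types are held, so the wait for the next new type is 16/(16−i).
E = 16/15 + 16/14 + 16/13 + 16/12 + 16/11 + 16/10 + 16/9 + 16/8 + 16/7 + 16/6 + 16/5 + 16/4 + 16/3 + 16/2 + 16/1 = 2391514/45045 ≈ 53.09.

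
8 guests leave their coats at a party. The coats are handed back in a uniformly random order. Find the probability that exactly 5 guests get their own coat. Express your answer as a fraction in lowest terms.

1/360

Choose which 5 of the 8 are fixed: C(8,5) = 56 ways.
The remaining 3 must have no fixed point: D(3) = 2.
P = 56·2/40320 = 1/360.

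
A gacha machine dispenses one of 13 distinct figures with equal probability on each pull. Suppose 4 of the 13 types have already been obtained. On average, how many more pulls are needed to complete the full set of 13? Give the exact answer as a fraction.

92677/2520

Starting from 4 distinct types, each trial gives a new one with probability (13−i)/13 when i types are held, so the wait for the next new type is 13/(13−i).
E = 13/9 + 13/8 + 13/7 + 13/6 + 13/5 + 13/4 + 13/3 + 13/2 + 13/1 = 92677/2520.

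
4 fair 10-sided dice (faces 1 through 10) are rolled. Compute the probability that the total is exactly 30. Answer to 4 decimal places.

0.0282

There are 10^4 = 10000 equally likely outcomes.
The number of ordered 4-tuples from {1,…,10} summing to 30 is 282.
P(sum = 30) = 282/10000 = 141/5000 ≈ 0.0282.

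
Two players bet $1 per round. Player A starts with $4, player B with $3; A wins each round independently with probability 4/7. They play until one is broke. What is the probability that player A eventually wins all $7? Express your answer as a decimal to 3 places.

Let r = q/p = (3/7)/(4/7) = 3/4. The recurrence P(i) = p·P(i+1) + q·P(i−1) with P(0)=0, P(7)=1 gives P(i) = (1 − r^i)/(1 − r^7).
P(4) = (1 − (3/4)^4) / (1 − (3/4)^7) = 11200/14197 ≈ 0.789.

0.789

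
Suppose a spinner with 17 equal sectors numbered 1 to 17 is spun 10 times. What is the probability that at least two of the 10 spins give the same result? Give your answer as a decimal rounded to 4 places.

0.9650

P(all 10 different) = 17/17 · 16/17 · ··· · 8/17 ≈ 0.0350.
P(at least two equal) = 1 − 0.0350 = 0.9650.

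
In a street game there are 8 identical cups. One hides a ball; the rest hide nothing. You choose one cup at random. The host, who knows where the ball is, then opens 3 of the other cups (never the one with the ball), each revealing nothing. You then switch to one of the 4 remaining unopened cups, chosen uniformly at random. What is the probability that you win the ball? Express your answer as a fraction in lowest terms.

7/32

Your original cup holds the ball with probability 1/8, so the other 7 collectively hold it with probability 7/8.
The host can always find 3 empty cups to open, so the reveals don't change that 7/8; it is now spread over the 4 remaining unopened cups.
P(win by switching) = (7/8) · (1/4) = 7/32.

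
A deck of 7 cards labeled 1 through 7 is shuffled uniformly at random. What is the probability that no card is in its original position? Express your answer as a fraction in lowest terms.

This is the derangement probability: permutations of 7 with no fixed point.
D(7) = 7! · (1 − 1/1! + 1/2! − ··· + (−1)^7/7!) = 1854.
P = 1854/5040 = 103/280.

103/280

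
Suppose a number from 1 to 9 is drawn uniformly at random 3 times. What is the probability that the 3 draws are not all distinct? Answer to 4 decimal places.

P(all 3 different) = 9/9 · 8/9 · ··· · 7/9 ≈ 0.6914.
P(at least two equal) = 1 − 0.6914 = 0.3086.

0.3086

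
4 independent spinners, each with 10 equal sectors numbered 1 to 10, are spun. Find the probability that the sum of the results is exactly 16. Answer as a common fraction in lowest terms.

There are 10^4 = 10000 equally likely outcomes.
The number of ordered 4-tuples from {1,…,10} summing to 16 is 415.
P(sum = 16) = 415/10000 = 83/2000.

83/2000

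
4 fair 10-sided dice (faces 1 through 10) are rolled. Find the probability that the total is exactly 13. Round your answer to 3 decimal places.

There are 10^4 = 10000 equally likely outcomes.
The number of ordered 4-tuples from {1,…,10} summing to 13 is 220.
P(sum = 13) = 220/10000 = 11/500 ≈ 0.022.

0.022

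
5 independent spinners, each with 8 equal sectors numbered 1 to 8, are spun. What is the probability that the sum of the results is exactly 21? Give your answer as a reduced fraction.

595/8192

There are 8^5 = 32768 equally likely outcomes.
The number of ordered 5-tuples from {1,…,8} summing to 21 is 2380.
P(sum = 21) = 2380/32768 = 595/8192.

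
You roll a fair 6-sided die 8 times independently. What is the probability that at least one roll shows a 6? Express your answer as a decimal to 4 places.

P(no roll shows a 6) = (5/6)^8 ≈ 0.2326.
P(at least one) = 1 − 0.2326 = 0.7674.

0.7674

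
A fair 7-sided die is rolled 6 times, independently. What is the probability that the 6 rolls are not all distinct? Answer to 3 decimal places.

P(all 6 different) = 7/7 · 6/7 · ··· · 2/7 ≈ 0.043.
P(at least two equal) = 1 − 0.043 = 0.957.

0.957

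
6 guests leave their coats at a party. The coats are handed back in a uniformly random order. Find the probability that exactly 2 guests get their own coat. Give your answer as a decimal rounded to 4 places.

0.1875

Choose which 2 of the 6 are fixed: C(6,2) = 15 ways.
The remaining 4 must have no fixed point: D(4) = 9.
P = 15·9/720 = 3/16 ≈ 0.1875.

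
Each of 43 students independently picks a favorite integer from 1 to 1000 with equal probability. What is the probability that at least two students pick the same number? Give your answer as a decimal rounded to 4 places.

0.5999

It's easier to compute the probability that all 43 are distinct.
P(all distinct) = 1000/1000 · 999/1000 · ··· · 958/1000 ≈ 0.4001.
So the probability of at least one match is 1 − 0.4001 = 0.5999.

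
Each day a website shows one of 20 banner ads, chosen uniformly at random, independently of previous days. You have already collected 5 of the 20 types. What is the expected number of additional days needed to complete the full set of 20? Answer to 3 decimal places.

66.365

Starting from 5 distinct types, each trial gives a new one with probability (20−i)/20 when i types are held, so the wait for the next new type is 20/(20−i).
E = 20/15 + 20/14 + 20/13 + 20/12 + 20/11 + 20/10 + 20/9 + 20/8 + 20/7 + 20/6 + 20/5 + 20/4 + 20/3 + 20/2 + 20/1 = 1195757/18018 ≈ 66.365.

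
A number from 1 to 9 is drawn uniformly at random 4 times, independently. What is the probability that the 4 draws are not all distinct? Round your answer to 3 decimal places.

0.539

P(all 4 different) = 9/9 · 8/9 · ··· · 6/9 ≈ 0.461.
P(at least two equal) = 1 − 0.461 = 0.539.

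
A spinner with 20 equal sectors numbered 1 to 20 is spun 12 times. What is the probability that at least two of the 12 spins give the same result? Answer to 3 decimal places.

P(all 12 different) = 20/20 · 19/20 · ··· · 9/20 ≈ 0.015.
P(at least two equal) = 1 − 0.015 = 0.985.

0.985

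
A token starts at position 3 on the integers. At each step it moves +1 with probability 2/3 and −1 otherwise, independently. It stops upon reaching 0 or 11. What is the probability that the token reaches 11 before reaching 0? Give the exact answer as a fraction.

1792/2047

Let r = q/p = (1/3)/(2/3) = 1/2. The recurrence P(i) = p·P(i+1) + q·P(i−1) with P(0)=0, P(11)=1 gives P(i) = (1 − r^i)/(1 − r^11).
P(3) = (1 − (1/2)^3) / (1 − (1/2)^11) = 1792/2047.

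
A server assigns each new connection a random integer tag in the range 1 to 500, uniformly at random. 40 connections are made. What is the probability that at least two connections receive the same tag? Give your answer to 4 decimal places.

0.7987

It's easier to compute the probability that all 40 are distinct.
P(all distinct) = 500/500 · 499/500 · ··· · 461/500 ≈ 0.2013.
So the probability of at least one match is 1 − 0.2013 = 0.7987.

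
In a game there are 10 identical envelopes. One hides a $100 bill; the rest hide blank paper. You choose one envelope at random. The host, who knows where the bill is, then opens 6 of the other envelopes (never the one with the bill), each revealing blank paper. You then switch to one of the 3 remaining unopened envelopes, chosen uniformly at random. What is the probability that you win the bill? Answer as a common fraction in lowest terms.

3/10

Your original envelope holds the bill with probability 1/10, so the other 9 collectively hold it with probability 9/10.
The host can always find 6 empty envelopes to open, so the reveals don't change that 9/10; it is now spread over the 3 remaining unopened envelopes.
P(win by switching) = (9/10) · (1/3) = 3/10.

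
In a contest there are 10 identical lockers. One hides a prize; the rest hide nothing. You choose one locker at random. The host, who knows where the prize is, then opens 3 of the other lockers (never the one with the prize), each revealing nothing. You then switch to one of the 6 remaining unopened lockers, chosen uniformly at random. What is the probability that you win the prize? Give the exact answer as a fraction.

3/20

Your original locker holds the prize with probability 1/10, so the other 9 collectively hold it with probability 9/10.
The host can always find 3 empty lockers to open, so the reveals don't change that 9/10; it is now spread over the 6 remaining unopened lockers.
P(win by switching) = (9/10) · (1/6) = 3/20.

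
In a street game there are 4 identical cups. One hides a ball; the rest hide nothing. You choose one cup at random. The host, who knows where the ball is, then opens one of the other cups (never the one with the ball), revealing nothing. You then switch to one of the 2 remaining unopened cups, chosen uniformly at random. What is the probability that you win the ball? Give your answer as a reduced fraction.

3/8

Your original cup holds the ball with probability 1/4, so the other 3 collectively hold it with probability 3/4.
The host can always find an empty cup to open, so this doesn't change that 3/4; it is now spread over the 2 remaining unopened cups.
P(win by switching) = (3/4) · (1/2) = 3/8.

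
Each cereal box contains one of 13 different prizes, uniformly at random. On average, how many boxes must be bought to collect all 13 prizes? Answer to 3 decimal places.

41.342

After i distinct types are collected, each trial gives a new one with probability (13−i)/13, so the expected wait for the next new type is 13/(13−i).
E = 13/13 + 13/12 + 13/11 + 13/10 + 13/9 + 13/8 + 13/7 + 13/6 + 13/5 + 13/4 + 13/3 + 13/2 + 13/1 = 1145993/27720 ≈ 41.342.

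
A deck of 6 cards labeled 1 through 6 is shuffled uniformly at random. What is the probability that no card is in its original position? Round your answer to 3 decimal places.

This is the derangement probability: permutations of 6 with no fixed point.
D(6) = 6! · (1 − 1/1! + 1/2! − ··· + (−1)^6/6!) = 265.
P = 265/720 = 53/144 ≈ 0.368.

0.368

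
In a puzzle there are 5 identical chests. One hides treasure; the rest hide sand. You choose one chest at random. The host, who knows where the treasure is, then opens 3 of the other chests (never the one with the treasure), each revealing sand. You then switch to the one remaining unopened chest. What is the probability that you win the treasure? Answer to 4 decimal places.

Your original chest holds the treasure with probability 1/5, so the other 4 collectively hold it with probability 4/5.
The host can always find 3 empty chests to open, so the reveals don't change that 4/5; it is now spread over the 1 remaining unopened chest.
P(win by switching) = (4/5) · (1/1) = 4/5 ≈ 0.8000.

0.8000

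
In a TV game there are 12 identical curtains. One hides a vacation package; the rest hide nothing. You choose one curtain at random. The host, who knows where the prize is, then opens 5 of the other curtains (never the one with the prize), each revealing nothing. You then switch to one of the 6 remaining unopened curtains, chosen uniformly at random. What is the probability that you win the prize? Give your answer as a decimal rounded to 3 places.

0.153

Your original curtain holds the prize with probability 1/12, so the other 11 collectively hold it with probability 11/12.
The host can always find 5 empty curtains to open, so the reveals don't change that 11/12; it is now spread over the 6 remaining unopened curtains.
P(win by switching) = (11/12) · (1/6) = 11/72 ≈ 0.153.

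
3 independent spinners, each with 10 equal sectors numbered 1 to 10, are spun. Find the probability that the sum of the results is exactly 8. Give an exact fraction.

There are 10^3 = 1000 equally likely outcomes.
The number of ordered 3-tuples from {1,…,10} summing to 8 is 21.
P(sum = 8) = 21/1000.

21/1000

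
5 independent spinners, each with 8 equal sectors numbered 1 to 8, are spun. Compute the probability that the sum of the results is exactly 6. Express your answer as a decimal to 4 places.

There are 8^5 = 32768 equally likely outcomes.
The number of ordered 5-tuples from {1,…,8} summing to 6 is 5.
P(sum = 6) = 5/32768 ≈ 0.0002.

0.0002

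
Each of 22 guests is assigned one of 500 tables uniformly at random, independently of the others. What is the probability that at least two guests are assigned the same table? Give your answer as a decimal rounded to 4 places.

0.3742

It's easier to compute the probability that all 22 are distinct.
P(all distinct) = 500/500 · 499/500 · ··· · 479/500 ≈ 0.6258.
So the probability of at least one match is 1 − 0.6258 = 0.3742.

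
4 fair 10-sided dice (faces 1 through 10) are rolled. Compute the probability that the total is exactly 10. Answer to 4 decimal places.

0.0084

There are 10^4 = 10000 equally likely outcomes.
The number of ordered 4-tuples from {1,…,10} summing to 10 is 84.
P(sum = 10) = 84/10000 = 21/2500 ≈ 0.0084.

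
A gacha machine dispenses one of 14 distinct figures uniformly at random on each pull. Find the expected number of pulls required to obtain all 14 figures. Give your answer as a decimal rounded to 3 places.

After i distinct types are collected, each trial gives a new one with probability (14−i)/14, so the expected wait for the next new type is 14/(14−i).
E = 14/14 + 14/13 + 14/12 + 14/11 + 14/10 + 14/9 + 14/8 + 14/7 + 14/6 + 14/5 + 14/4 + 14/3 + 14/2 + 14/1 = 1171733/25740 ≈ 45.522.

45.522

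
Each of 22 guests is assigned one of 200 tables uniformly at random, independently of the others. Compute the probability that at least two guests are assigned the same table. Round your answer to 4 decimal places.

It's easier to compute the probability that all 22 are distinct.
P(all distinct) = 200/200 · 199/200 · ··· · 179/200 ≈ 0.3016.
So the probability of at least one match is 1 − 0.3016 = 0.6984.

0.6984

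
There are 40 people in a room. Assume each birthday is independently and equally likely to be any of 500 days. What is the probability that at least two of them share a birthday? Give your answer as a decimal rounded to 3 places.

It's easier to compute the probability that all 40 are distinct.
P(all distinct) = 500/500 · 499/500 · ··· · 461/500 ≈ 0.201.
So the probability of at least one match is 1 − 0.201 = 0.799.

0.799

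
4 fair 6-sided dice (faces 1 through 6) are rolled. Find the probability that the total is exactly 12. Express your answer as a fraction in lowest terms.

125/1296

There are 6^4 = 1296 equally likely outcomes.
The number of ordered 4-tuples from {1,…,6} summing to 12 is 125.
P(sum = 12) = 125/1296.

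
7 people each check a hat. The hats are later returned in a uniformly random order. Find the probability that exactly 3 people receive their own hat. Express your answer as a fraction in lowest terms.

1/16

Choose which 3 of the 7 are fixed: C(7,3) = 35 ways.
The remaining 4 must have no fixed point: D(4) = 9.
P = 35·9/5040 = 1/16.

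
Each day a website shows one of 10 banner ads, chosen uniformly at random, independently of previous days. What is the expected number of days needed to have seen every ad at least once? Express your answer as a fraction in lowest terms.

After i distinct types are collected, each trial gives a new one with probability (10−i)/10, so the expected wait for the next new type is 10/(10−i).
E = 10/10 + 10/9 + 10/8 + 10/7 + 10/6 + 10/5 + 10/4 + 10/3 + 10/2 + 10/1 = 7381/252.

7381/252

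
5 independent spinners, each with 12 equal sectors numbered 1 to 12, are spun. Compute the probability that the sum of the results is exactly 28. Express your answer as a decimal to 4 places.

There are 12^5 = 248832 equally likely outcomes.
The number of ordered 5-tuples from {1,…,12} summing to 28 is 10725.
P(sum = 28) = 10725/248832 = 3575/82944 ≈ 0.0431.

0.0431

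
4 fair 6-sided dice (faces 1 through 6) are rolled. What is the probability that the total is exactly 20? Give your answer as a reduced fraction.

35/1296

There are 6^4 = 1296 equally likely outcomes.
The number of ordered 4-tuples from {1,…,6} summing to 20 is 35.
P(sum = 20) = 35/1296.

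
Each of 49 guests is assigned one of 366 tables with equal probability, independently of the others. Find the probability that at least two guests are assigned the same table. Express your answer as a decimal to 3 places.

It's easier to compute the probability that all 49 are distinct.
P(all distinct) = 366/366 · 365/366 · ··· · 318/366 ≈ 0.035.
So the probability of at least one match is 1 − 0.035 = 0.965.

0.965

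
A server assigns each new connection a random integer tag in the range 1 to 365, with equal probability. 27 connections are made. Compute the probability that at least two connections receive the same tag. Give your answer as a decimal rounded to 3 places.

0.627

It's easier to compute the probability that all 27 are distinct.
P(all distinct) = 365/365 · 364/365 · ··· · 339/365 ≈ 0.373.
So the probability of at least one match is 1 − 0.373 = 0.627.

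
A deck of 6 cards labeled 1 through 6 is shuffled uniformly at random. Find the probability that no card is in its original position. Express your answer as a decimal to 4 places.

0.3681

This is the derangement probability: permutations of 6 with no fixed point.
D(6) = 6! · (1 − 1/1! + 1/2! − ··· + (−1)^6/6!) = 265.
P = 265/720 = 53/144 ≈ 0.3681.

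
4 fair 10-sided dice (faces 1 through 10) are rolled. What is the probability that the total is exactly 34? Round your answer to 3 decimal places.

0.008

There are 10^4 = 10000 equally likely outcomes.
The number of ordered 4-tuples from {1,…,10} summing to 34 is 84.
P(sum = 34) = 84/10000 = 21/2500 ≈ 0.008.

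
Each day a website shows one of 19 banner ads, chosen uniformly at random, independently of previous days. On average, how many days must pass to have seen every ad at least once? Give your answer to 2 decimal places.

67.41

After i distinct types are collected, each trial gives a new one with probability (19−i)/19, so the expected wait for the next new type is 19/(19−i).
E = 19/19 + 19/18 + 19/17 + 19/16 + 19/15 + 19/14 + 19/13 + 19/12 + 19/11 + 19/10 + 19/9 + 19/8 + 19/7 + 19/6 + 19/5 + 19/4 + 19/3 + 19/2 + 19/1 = 275295799/4084080 ≈ 67.41.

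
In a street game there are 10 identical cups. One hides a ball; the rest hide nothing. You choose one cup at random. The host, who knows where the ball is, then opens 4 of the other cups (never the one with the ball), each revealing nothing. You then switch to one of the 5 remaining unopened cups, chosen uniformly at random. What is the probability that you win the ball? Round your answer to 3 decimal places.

0.180

Your original cup holds the ball with probability 1/10, so the other 9 collectively hold it with probability 9/10.
The host can always find 4 empty cups to open, so the reveals don't change that 9/10; it is now spread over the 5 remaining unopened cups.
P(win by switching) = (9/10) · (1/5) = 9/50 ≈ 0.180.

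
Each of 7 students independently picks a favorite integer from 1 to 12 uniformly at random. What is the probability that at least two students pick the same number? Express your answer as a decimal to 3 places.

0.889

It's easier to compute the probability that all 7 are distinct.
P(all distinct) = 12/12 · 11/12 · ··· · 6/12 ≈ 0.111.
So the probability of at least one match is 1 − 0.111 = 0.889.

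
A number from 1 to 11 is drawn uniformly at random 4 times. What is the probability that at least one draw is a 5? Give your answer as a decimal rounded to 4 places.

P(no draw is a 5) = (10/11)^4 ≈ 0.6830.
P(at least one) = 1 − 0.6830 = 0.3170.

0.3170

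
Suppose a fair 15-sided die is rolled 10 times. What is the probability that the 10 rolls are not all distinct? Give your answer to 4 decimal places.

0.9811

P(all 10 different) = 15/15 · 14/15 · ··· · 6/15 ≈ 0.0189.
P(at least two equal) = 1 − 0.0189 = 0.9811.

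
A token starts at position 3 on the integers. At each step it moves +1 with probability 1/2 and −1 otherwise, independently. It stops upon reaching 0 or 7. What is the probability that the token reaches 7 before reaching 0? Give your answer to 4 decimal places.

With a fair step, P(i) = ½P(i−1) + ½P(i+1) with P(0)=0, P(7)=1 has the linear solution P(i) = i/7.
P(3) = 3/7 ≈ 0.4286.

0.4286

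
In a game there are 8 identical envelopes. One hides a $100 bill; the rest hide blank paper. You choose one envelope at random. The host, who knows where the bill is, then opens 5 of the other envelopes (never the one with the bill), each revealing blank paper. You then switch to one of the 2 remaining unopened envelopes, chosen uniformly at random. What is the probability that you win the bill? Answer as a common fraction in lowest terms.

7/16

Your original envelope holds the bill with probability 1/8, so the other 7 collectively hold it with probability 7/8.
The host can always find 5 empty envelopes to open, so the reveals don't change that 7/8; it is now spread over the 2 remaining unopened envelopes.
P(win by switching) = (7/8) · (1/2) = 7/16.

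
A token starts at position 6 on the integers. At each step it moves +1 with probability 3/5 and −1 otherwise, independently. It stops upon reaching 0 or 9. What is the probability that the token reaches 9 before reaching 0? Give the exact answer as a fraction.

Let r = q/p = (2/5)/(3/5) = 2/3. The recurrence P(i) = p·P(i+1) + q·P(i−1) with P(0)=0, P(9)=1 gives P(i) = (1 − r^i)/(1 − r^9).
P(6) = (1 − (2/3)^6) / (1 − (2/3)^9) = 945/1009.

945/1009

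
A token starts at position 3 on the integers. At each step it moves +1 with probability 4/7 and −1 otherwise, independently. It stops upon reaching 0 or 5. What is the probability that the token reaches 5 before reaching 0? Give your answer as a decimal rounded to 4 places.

0.7580

Let r = q/p = (3/7)/(4/7) = 3/4. The recurrence P(i) = p·P(i+1) + q·P(i−1) with P(0)=0, P(5)=1 gives P(i) = (1 − r^i)/(1 − r^5).
P(3) = (1 − (3/4)^3) / (1 − (3/4)^5) = 592/781 ≈ 0.7580.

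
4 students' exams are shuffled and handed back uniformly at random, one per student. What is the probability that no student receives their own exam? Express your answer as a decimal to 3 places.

This is the derangement probability: permutations of 4 with no fixed point.
D(4) = 4! · (1 − 1/1! + 1/2! − ··· + (−1)^4/4!) = 9.
P = 9/24 = 3/8 ≈ 0.375.

0.375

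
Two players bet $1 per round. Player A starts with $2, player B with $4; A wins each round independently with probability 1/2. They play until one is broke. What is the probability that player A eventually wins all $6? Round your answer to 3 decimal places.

0.333

With a fair step, P(i) = ½P(i−1) + ½P(i+1) with P(0)=0, P(6)=1 has the linear solution P(i) = i/6.
P(2) = 2/6 = 1/3 ≈ 0.333.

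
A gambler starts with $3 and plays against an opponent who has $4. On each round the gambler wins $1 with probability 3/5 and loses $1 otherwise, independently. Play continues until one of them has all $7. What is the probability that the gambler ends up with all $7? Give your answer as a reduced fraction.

Let r = q/p = (2/5)/(3/5) = 2/3. The recurrence P(i) = p·P(i+1) + q·P(i−1) with P(0)=0, P(7)=1 gives P(i) = (1 − r^i)/(1 − r^7).
P(3) = (1 − (2/3)^3) / (1 − (2/3)^7) = 1539/2059.

1539/2059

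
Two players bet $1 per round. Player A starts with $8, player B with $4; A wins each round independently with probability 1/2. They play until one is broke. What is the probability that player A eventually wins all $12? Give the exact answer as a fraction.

2/3

With a fair step, P(i) = ½P(i−1) + ½P(i+1) with P(0)=0, P(12)=1 has the linear solution P(i) = i/12.
P(8) = 8/12 = 2/3.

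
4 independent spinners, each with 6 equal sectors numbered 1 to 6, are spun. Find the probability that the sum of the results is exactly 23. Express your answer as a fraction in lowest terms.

1/324

There are 6^4 = 1296 equally likely outcomes.
The number of ordered 4-tuples from {1,…,6} summing to 23 is 4.
P(sum = 23) = 4/1296 = 1/324.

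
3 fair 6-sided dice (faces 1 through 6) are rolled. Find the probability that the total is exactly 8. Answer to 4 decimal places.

There are 6^3 = 216 equally likely outcomes.
The number of ordered 3-tuples from {1,…,6} summing to 8 is 21.
P(sum = 8) = 21/216 = 7/72 ≈ 0.0972.

0.0972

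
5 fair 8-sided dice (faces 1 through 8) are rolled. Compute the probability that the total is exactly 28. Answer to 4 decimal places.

0.0449

There are 8^5 = 32768 equally likely outcomes.
The number of ordered 5-tuples from {1,…,8} summing to 28 is 1470.
P(sum = 28) = 1470/32768 = 735/16384 ≈ 0.0449.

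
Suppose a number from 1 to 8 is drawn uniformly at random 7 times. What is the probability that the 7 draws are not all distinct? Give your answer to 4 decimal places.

P(all 7 different) = 8/8 · 7/8 · ··· · 2/8 ≈ 0.0192.
P(at least two equal) = 1 − 0.0192 = 0.9808.

0.9808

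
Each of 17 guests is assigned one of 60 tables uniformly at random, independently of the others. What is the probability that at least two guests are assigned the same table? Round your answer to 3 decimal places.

0.919

It's easier to compute the probability that all 17 are distinct.
P(all distinct) = 60/60 · 59/60 · ··· · 44/60 ≈ 0.081.
So the probability of at least one match is 1 − 0.081 = 0.919.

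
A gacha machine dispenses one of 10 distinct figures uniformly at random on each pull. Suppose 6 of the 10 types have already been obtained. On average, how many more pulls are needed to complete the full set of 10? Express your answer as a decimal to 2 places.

Starting from 6 distinct types, each trial gives a new one with probability (10−i)/10 when i types are held, so the wait for the next new type is 10/(10−i).
E = 10/4 + 10/3 + 10/2 + 10/1 = 125/6 ≈ 20.83.

20.83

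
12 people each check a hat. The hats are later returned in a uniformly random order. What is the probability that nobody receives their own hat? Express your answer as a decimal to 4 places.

0.3679

This is the derangement probability: permutations of 12 with no fixed point.
D(12) = 12! · (1 − 1/1! + 1/2! − ··· + (−1)^12/12!) = 176214841.
P = 176214841/479001600 = 16019531/43545600 ≈ 0.3679.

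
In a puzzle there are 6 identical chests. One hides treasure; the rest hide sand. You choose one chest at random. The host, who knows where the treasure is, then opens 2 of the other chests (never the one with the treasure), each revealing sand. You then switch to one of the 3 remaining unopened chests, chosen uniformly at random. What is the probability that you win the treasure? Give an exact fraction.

Your original chest holds the treasure with probability 1/6, so the other 5 collectively hold it with probability 5/6.
The host can always find 2 empty chests to open, so the reveals don't change that 5/6; it is now spread over the 3 remaining unopened chests.
P(win by switching) = (5/6) · (1/3) = 5/18.

5/18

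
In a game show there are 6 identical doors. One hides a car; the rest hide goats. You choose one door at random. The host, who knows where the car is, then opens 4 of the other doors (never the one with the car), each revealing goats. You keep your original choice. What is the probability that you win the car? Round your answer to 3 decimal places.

The host can always open 4 empty doors regardless of your choice, so the reveals give no information about your original door.
P(win by staying) = 1/6 ≈ 0.167.

0.167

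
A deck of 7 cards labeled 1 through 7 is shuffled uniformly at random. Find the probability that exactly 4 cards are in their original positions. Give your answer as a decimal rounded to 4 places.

0.0139

Choose which 4 of the 7 are fixed: C(7,4) = 35 ways.
The remaining 3 must have no fixed point: D(3) = 2.
P = 35·2/5040 = 1/72 ≈ 0.0139.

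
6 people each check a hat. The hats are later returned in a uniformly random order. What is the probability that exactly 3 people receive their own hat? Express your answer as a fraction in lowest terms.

Choose which 3 of the 6 are fixed: C(6,3) = 20 ways.
The remaining 3 must have no fixed point: D(3) = 2.
P = 20·2/720 = 1/18.

1/18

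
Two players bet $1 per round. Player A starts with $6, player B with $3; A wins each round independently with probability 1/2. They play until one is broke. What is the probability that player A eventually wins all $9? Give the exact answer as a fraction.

With a fair step, P(i) = ½P(i−1) + ½P(i+1) with P(0)=0, P(9)=1 has the linear solution P(i) = i/9.
P(6) = 6/9 = 2/3.

2/3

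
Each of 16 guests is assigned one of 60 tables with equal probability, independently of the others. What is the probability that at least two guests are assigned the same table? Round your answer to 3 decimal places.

It's easier to compute the probability that all 16 are distinct.
P(all distinct) = 60/60 · 59/60 · ··· · 45/60 ≈ 0.111.
So the probability of at least one match is 1 − 0.111 = 0.889.

0.889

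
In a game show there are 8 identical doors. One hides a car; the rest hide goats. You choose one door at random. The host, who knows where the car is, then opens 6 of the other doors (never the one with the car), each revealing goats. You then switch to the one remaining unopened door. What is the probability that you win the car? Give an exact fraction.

Your original door holds the car with probability 1/8, so the other 7 collectively hold it with probability 7/8.
The host can always find 6 empty doors to open, so the reveals don't change that 7/8; it is now spread over the 1 remaining unopened door.
P(win by switching) = (7/8) · (1/1) = 7/8.

7/8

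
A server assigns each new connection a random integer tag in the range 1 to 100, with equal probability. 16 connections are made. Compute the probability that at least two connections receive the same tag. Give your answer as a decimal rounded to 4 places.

It's easier to compute the probability that all 16 are distinct.
P(all distinct) = 100/100 · 99/100 · ··· · 85/100 ≈ 0.2816.
So the probability of at least one match is 1 − 0.2816 = 0.7184.

0.7184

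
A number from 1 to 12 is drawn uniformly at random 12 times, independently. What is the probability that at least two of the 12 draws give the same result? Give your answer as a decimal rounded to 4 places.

0.9999

P(all 12 different) = 12/12 · 11/12 · ··· · 1/12 ≈ 0.0001.
P(at least two equal) = 1 − 0.0001 = 0.9999.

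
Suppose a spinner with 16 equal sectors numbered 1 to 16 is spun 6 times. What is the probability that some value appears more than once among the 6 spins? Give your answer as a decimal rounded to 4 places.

0.6563

P(all 6 different) = 16/16 · 15/16 · ··· · 11/16 ≈ 0.3437.
P(at least two equal) = 1 − 0.3437 = 0.6563.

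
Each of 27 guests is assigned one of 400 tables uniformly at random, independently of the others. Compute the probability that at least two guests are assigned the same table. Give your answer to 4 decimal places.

It's easier to compute the probability that all 27 are distinct.
P(all distinct) = 400/400 · 399/400 · ··· · 374/400 ≈ 0.4076.
So the probability of at least one match is 1 − 0.4076 = 0.5924.

0.5924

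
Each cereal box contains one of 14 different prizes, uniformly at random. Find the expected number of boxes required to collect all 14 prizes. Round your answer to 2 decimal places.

After i distinct types are collected, each trial gives a new one with probability (14−i)/14, so the expected wait for the next new type is 14/(14−i).
E = 14/14 + 14/13 + 14/12 + 14/11 + 14/10 + 14/9 + 14/8 + 14/7 + 14/6 + 14/5 + 14/4 + 14/3 + 14/2 + 14/1 = 1171733/25740 ≈ 45.52.

45.52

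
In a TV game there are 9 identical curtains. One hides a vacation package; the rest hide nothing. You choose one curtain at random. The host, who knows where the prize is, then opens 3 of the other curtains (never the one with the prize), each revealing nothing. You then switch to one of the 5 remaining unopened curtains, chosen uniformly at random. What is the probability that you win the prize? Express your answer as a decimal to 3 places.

0.178

Your original curtain holds the prize with probability 1/9, so the other 8 collectively hold it with probability 8/9.
The host can always find 3 empty curtains to open, so the reveals don't change that 8/9; it is now spread over the 5 remaining unopened curtains.
P(win by switching) = (8/9) · (1/5) = 8/45 ≈ 0.178.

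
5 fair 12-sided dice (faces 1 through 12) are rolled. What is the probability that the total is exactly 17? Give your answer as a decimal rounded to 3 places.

0.007

There are 12^5 = 248832 equally likely outcomes.
The number of ordered 5-tuples from {1,…,12} summing to 17 is 1815.
P(sum = 17) = 1815/248832 = 605/82944 ≈ 0.007.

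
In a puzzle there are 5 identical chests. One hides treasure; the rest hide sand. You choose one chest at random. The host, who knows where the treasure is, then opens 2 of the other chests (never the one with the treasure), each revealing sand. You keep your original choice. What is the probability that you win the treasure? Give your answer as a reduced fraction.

1/5

The host can always open 2 empty chests regardless of your choice, so the reveals give no information about your original chest.
P(win by staying) = 1/5.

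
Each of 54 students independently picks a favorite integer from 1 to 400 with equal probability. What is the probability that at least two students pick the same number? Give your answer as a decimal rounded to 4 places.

It's easier to compute the probability that all 54 are distinct.
P(all distinct) = 400/400 · 399/400 · ··· · 347/400 ≈ 0.0236.
So the probability of at least one match is 1 − 0.0236 = 0.9764.

0.9764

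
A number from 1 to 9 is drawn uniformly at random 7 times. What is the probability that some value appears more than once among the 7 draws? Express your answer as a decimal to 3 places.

0.962

P(all 7 different) = 9/9 · 8/9 · ··· · 3/9 ≈ 0.038.
P(at least two equal) = 1 − 0.038 = 0.962.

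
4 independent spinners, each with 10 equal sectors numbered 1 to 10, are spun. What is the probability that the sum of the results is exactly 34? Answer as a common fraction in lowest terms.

21/2500

There are 10^4 = 10000 equally likely outcomes.
The number of ordered 4-tuples from {1,…,10} summing to 34 is 84.
P(sum = 34) = 84/10000 = 21/2500.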